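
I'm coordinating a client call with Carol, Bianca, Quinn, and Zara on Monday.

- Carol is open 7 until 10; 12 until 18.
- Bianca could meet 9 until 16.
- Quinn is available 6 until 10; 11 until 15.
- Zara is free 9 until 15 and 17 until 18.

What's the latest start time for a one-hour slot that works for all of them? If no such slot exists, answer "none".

Carol ∩ Bianca: 09:00-10:00, 12:00-16:00.
Carol ∩ Bianca ∩ Quinn: 09:00-10:00, 12:00-15:00.
Carol ∩ Bianca ∩ Quinn ∩ Zara: 09:00-10:00, 12:00-15:00.
So the common availability across everyone is 09:00-10:00, 12:00-15:00.
The last common window of at least 60 minutes is 12:00-15:00; a 60-minute meeting can start as late as 14:00 and still end by 15:00.

14:00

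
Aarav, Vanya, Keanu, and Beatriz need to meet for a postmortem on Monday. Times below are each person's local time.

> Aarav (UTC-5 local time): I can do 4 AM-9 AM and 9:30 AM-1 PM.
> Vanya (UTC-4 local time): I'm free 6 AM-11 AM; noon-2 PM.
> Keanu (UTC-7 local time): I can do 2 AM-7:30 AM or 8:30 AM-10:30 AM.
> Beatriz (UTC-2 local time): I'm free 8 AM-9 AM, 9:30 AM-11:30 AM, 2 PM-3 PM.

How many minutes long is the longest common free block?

120

Aarav in UTC: 09:00-14:00, 14:30-18:00 (add 5h to convert from UTC-5).
Vanya in UTC: 10:00-15:00, 16:00-18:00 (add 4h to convert from UTC-4).
Keanu in UTC: 09:00-14:30, 15:30-17:30 (add 7h to convert from UTC-7).
Beatriz in UTC: 10:00-11:00, 11:30-13:30, 16:00-17:00 (add 2h to convert from UTC-2).
Aarav ∩ Vanya: 10:00-14:00, 14:30-15:00, 16:00-18:00.
Aarav ∩ Vanya ∩ Keanu: 10:00-14:00, 16:00-17:30.
Aarav ∩ Vanya ∩ Keanu ∩ Beatriz: 10:00-11:00, 11:30-13:30, 16:00-17:00.
So the common availability across everyone is 10:00-11:00, 11:30-13:30, 16:00-17:00.
The longest is 11:30-13:30 at 120 minutes.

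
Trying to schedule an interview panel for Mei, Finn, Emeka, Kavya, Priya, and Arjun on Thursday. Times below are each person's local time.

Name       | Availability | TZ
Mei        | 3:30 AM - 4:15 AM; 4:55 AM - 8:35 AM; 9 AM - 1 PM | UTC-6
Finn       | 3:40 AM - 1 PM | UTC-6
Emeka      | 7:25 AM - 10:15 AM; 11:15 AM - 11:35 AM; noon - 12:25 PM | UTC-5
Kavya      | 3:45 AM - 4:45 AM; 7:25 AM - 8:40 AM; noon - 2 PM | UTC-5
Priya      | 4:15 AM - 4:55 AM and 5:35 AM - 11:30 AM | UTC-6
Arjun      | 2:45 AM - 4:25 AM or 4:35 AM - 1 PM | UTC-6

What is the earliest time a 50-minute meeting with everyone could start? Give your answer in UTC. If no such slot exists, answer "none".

12:25

Mei in UTC: 09:30-10:15, 10:55-14:35, 15:00-19:00 (add 6h to convert from UTC-6).
Finn in UTC: 09:40-19:00 (add 6h to convert from UTC-6).
Emeka in UTC: 12:25-15:15, 16:15-16:35, 17:00-17:25 (add 5h to convert from UTC-5).
Kavya in UTC: 08:45-09:45, 12:25-13:40, 17:00-19:00 (add 5h to convert from UTC-5).
Priya in UTC: 10:15-10:55, 11:35-17:30 (add 6h to convert from UTC-6).
Arjun in UTC: 08:45-10:25, 10:35-19:00 (add 6h to convert from UTC-6).
Mei ∩ Finn: 09:40-10:15, 10:55-14:35, 15:00-19:00.
Mei ∩ Finn ∩ Emeka: 12:25-14:35, 15:00-15:15, 16:15-16:35, 17:00-17:25.
Mei ∩ Finn ∩ Emeka ∩ Kavya: 12:25-13:40, 17:00-17:25.
Mei ∩ Finn ∩ Emeka ∩ Kavya ∩ Priya: 12:25-13:40, 17:00-17:25.
Mei ∩ Finn ∩ Emeka ∩ Kavya ∩ Priya ∩ Arjun: 12:25-13:40, 17:00-17:25.
The first common window of at least 50 minutes is 12:25-13:40, so the earliest start is 12:25.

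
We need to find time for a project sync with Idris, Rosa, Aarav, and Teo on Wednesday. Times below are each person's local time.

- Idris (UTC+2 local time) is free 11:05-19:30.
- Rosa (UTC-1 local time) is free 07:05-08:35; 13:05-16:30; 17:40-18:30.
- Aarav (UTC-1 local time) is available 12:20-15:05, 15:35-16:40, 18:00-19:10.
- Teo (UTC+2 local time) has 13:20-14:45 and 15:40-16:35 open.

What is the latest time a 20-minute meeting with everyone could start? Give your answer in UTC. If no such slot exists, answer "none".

14:15

Idris in UTC: 09:05-17:30 (subtract 2h to convert from UTC+2).
Rosa in UTC: 08:05-09:35, 14:05-17:30, 18:40-19:30 (add 1h to convert from UTC-1).
Aarav in UTC: 13:20-16:05, 16:35-17:40, 19:00-20:10 (add 1h to convert from UTC-1).
Teo in UTC: 11:20-12:45, 13:40-14:35 (subtract 2h to convert from UTC+2).
Idris ∩ Rosa: 09:05-09:35, 14:05-17:30.
Idris ∩ Rosa ∩ Aarav: 14:05-16:05, 16:35-17:30.
Idris ∩ Rosa ∩ Aarav ∩ Teo: 14:05-14:35.
The last common window of at least 20 minutes is 14:05-14:35; a 20-minute meeting can start as late as 14:15 and still end by 14:35.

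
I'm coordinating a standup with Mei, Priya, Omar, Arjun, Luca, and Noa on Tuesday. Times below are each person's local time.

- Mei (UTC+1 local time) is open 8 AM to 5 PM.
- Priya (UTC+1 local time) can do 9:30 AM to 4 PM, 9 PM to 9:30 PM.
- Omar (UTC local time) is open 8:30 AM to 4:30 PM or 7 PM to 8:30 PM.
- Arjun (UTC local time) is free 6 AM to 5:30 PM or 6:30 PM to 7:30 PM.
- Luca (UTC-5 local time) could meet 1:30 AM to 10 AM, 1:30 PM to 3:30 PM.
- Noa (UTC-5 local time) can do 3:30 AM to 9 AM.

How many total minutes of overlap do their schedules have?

Mei in UTC: 07:00-16:00 (subtract 1h to convert from UTC+1).
Priya in UTC: 08:30-15:00, 20:00-20:30 (subtract 1h to convert from UTC+1).
Omar in UTC: 08:30-16:30, 19:00-20:30.
Arjun in UTC: 06:00-17:30, 18:30-19:30.
Luca in UTC: 06:30-15:00, 18:30-20:30 (add 5h to convert from UTC-5).
Noa in UTC: 08:30-14:00 (add 5h to convert from UTC-5).
Mei ∩ Priya: 08:30-15:00.
Mei ∩ Priya ∩ Omar: 08:30-15:00.
Mei ∩ Priya ∩ Omar ∩ Arjun: 08:30-15:00.
Mei ∩ Priya ∩ Omar ∩ Arjun ∩ Luca: 08:30-15:00.
Mei ∩ Priya ∩ Omar ∩ Arjun ∩ Luca ∩ Noa: 08:30-14:00.
So the common availability across everyone is 08:30-14:00.
That's a single block of 330 minutes.

330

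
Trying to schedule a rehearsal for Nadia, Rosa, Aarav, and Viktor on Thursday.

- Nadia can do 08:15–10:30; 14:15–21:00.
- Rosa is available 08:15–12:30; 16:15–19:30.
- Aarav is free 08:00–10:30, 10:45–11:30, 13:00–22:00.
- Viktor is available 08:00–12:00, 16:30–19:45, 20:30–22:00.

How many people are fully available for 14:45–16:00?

2

Nadia and Aarav can make the full 14:45-16:00 slot — that's 2.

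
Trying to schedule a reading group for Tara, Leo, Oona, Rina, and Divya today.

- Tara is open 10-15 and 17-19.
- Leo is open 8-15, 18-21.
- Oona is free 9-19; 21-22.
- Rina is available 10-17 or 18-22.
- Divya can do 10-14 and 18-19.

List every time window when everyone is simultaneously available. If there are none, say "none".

Tara ∩ Leo: 10:00-15:00, 18:00-19:00.
Tara ∩ Leo ∩ Oona: 10:00-15:00, 18:00-19:00.
Tara ∩ Leo ∩ Oona ∩ Rina: 10:00-15:00, 18:00-19:00.
Tara ∩ Leo ∩ Oona ∩ Rina ∩ Divya: 10:00-14:00, 18:00-19:00.
Those are the intersection windows.

10:00-14:00, 18:00-19:00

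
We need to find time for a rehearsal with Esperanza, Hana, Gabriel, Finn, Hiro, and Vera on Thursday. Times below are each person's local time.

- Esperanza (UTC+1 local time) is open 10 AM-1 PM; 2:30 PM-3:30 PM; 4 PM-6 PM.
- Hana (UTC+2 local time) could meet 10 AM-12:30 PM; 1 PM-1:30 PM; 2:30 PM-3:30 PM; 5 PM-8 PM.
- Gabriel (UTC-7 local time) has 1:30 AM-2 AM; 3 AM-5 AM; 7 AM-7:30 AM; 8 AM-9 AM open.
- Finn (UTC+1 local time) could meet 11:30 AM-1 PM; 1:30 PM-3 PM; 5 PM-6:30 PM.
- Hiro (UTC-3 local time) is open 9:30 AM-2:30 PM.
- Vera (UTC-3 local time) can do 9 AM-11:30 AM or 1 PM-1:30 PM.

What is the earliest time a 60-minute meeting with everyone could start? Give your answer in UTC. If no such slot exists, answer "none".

none

Esperanza in UTC: 09:00-12:00, 13:30-14:30, 15:00-17:00 (subtract 1h to convert from UTC+1).
Hana in UTC: 08:00-10:30, 11:00-11:30, 12:30-13:30, 15:00-18:00 (subtract 2h to convert from UTC+2).
Gabriel in UTC: 08:30-09:00, 10:00-12:00, 14:00-14:30, 15:00-16:00 (add 7h to convert from UTC-7).
Finn in UTC: 10:30-12:00, 12:30-14:00, 16:00-17:30 (subtract 1h to convert from UTC+1).
Hiro in UTC: 12:30-17:30 (add 3h to convert from UTC-3).
Vera in UTC: 12:00-14:30, 16:00-16:30 (add 3h to convert from UTC-3).
Esperanza ∩ Hana: 09:00-10:30, 11:00-11:30, 15:00-17:00.
Esperanza ∩ Hana ∩ Gabriel: 10:00-10:30, 11:00-11:30, 15:00-16:00.
Esperanza ∩ Hana ∩ Gabriel ∩ Finn: 11:00-11:30.
Esperanza ∩ Hana ∩ Gabriel ∩ Finn ∩ Hiro: ∅.
Esperanza ∩ Hana ∩ Gabriel ∩ Finn ∩ Hiro ∩ Vera: ∅.
There is no time when everyone is free.
No common window is at least 60 minutes long.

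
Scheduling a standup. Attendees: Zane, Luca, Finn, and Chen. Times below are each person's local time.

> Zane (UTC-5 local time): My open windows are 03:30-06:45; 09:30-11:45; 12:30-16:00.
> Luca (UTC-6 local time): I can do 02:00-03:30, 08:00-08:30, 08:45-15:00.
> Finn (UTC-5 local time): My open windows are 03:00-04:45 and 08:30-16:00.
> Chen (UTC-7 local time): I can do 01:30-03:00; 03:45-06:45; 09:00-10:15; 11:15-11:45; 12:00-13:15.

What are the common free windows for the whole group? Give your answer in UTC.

08:30-09:30, 16:00-16:45, 18:15-18:45, 19:00-20:15

Zane in UTC: 08:30-11:45, 14:30-16:45, 17:30-21:00 (add 5h to convert from UTC-5).
Luca in UTC: 08:00-09:30, 14:00-14:30, 14:45-21:00 (add 6h to convert from UTC-6).
Finn in UTC: 08:00-09:45, 13:30-21:00 (add 5h to convert from UTC-5).
Chen in UTC: 08:30-10:00, 10:45-13:45, 16:00-17:15, 18:15-18:45, 19:00-20:15 (add 7h to convert from UTC-7).
Zane ∩ Luca: 08:30-09:30, 14:45-16:45, 17:30-21:00.
Zane ∩ Luca ∩ Finn: 08:30-09:30, 14:45-16:45, 17:30-21:00.
Zane ∩ Luca ∩ Finn ∩ Chen: 08:30-09:30, 16:00-16:45, 18:15-18:45, 19:00-20:15.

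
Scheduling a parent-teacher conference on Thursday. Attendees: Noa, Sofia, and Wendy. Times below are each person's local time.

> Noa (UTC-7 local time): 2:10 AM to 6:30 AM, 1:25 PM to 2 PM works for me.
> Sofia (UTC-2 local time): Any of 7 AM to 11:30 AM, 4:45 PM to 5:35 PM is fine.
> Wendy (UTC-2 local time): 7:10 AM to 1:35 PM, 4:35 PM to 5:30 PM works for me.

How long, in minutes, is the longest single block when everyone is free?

Noa in UTC: 09:10-13:30, 20:25-21:00 (add 7h to convert from UTC-7).
Sofia in UTC: 09:00-13:30, 18:45-19:35 (add 2h to convert from UTC-2).
Wendy in UTC: 09:10-15:35, 18:35-19:30 (add 2h to convert from UTC-2).
Noa ∩ Sofia: 09:10-13:30.
Noa ∩ Sofia ∩ Wendy: 09:10-13:30.
The longest is 09:10-13:30 at 260 minutes.

260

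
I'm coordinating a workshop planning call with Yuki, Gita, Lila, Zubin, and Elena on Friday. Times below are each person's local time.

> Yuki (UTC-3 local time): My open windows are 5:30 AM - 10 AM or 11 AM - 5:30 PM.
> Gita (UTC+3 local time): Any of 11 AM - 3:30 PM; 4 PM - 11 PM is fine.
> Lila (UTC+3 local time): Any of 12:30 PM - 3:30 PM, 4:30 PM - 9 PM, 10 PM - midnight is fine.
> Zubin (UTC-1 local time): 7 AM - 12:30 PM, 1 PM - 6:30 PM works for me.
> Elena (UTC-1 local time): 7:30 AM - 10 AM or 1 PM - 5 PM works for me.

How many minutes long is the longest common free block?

240

Yuki in UTC: 08:30-13:00, 14:00-20:30 (add 3h to convert from UTC-3).
Gita in UTC: 08:00-12:30, 13:00-20:00 (subtract 3h to convert from UTC+3).
Lila in UTC: 09:30-12:30, 13:30-18:00, 19:00-21:00 (subtract 3h to convert from UTC+3).
Zubin in UTC: 08:00-13:30, 14:00-19:30 (add 1h to convert from UTC-1).
Elena in UTC: 08:30-11:00, 14:00-18:00 (add 1h to convert from UTC-1).
Yuki ∩ Gita: 08:30-12:30, 14:00-20:00.
Yuki ∩ Gita ∩ Lila: 09:30-12:30, 14:00-18:00, 19:00-20:00.
Yuki ∩ Gita ∩ Lila ∩ Zubin: 09:30-12:30, 14:00-18:00, 19:00-19:30.
Yuki ∩ Gita ∩ Lila ∩ Zubin ∩ Elena: 09:30-11:00, 14:00-18:00.
Those are the intersection windows.
The longest is 14:00-18:00 at 240 minutes.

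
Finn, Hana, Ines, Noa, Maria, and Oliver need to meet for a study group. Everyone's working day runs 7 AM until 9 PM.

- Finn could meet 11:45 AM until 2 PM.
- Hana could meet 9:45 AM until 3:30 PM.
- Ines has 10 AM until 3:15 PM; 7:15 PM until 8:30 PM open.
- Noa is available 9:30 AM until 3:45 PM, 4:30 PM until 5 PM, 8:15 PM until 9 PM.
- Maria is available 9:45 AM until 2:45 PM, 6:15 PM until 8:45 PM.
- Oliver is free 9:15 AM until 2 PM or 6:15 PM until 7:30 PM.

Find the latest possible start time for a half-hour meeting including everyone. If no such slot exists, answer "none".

13:30

Finn ∩ Hana: 11:45-14:00.
Finn ∩ Hana ∩ Ines: 11:45-14:00.
Finn ∩ Hana ∩ Ines ∩ Noa: 11:45-14:00.
Finn ∩ Hana ∩ Ines ∩ Noa ∩ Maria: 11:45-14:00.
Finn ∩ Hana ∩ Ines ∩ Noa ∩ Maria ∩ Oliver: 11:45-14:00.
So the common availability across everyone is 11:45-14:00.
The last common window of at least 30 minutes is 11:45-14:00; a 30-minute meeting can start as late as 13:30 and still end by 14:00.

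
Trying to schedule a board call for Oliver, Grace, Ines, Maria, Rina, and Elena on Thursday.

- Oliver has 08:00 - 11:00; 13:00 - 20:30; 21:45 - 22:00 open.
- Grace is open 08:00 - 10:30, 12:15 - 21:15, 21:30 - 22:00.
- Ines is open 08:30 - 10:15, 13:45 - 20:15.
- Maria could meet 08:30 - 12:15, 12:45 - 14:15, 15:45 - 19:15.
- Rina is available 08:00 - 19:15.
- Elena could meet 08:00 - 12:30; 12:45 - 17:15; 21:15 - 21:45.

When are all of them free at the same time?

08:30-10:15, 13:45-14:15, 15:45-17:15

Oliver ∩ Grace: 08:00-10:30, 13:00-20:30, 21:45-22:00.
Oliver ∩ Grace ∩ Ines: 08:30-10:15, 13:45-20:15.
Oliver ∩ Grace ∩ Ines ∩ Maria: 08:30-10:15, 13:45-14:15, 15:45-19:15.
Oliver ∩ Grace ∩ Ines ∩ Maria ∩ Rina: 08:30-10:15, 13:45-14:15, 15:45-19:15.
Oliver ∩ Grace ∩ Ines ∩ Maria ∩ Rina ∩ Elena: 08:30-10:15, 13:45-14:15, 15:45-17:15.
So the common availability across everyone is 08:30-10:15, 13:45-14:15, 15:45-17:15.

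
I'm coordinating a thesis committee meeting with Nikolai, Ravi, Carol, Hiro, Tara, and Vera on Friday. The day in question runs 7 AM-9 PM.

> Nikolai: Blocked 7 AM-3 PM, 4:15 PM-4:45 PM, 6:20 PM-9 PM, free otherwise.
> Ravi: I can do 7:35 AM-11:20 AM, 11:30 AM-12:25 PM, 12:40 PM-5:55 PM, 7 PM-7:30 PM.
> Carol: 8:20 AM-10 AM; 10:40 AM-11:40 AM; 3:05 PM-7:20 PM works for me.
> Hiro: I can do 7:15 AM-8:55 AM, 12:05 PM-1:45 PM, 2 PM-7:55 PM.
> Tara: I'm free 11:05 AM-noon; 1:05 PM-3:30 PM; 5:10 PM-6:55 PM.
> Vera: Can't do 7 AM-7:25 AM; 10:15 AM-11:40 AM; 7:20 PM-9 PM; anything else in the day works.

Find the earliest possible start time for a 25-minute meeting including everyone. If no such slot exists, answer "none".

15:05

Nikolai free: 15:00-16:15, 16:45-18:20 (invert busy blocks within the working day).
Ravi free: 07:35-11:20, 11:30-12:25, 12:40-17:55, 19:00-19:30.
Carol free: 08:20-10:00, 10:40-11:40, 15:05-19:20.
Hiro free: 07:15-08:55, 12:05-13:45, 14:00-19:55.
Tara free: 11:05-12:00, 13:05-15:30, 17:10-18:55.
Vera free: 07:25-10:15, 11:40-19:20 (invert busy blocks within the working day).
Nikolai ∩ Ravi: 15:00-16:15, 16:45-17:55.
Nikolai ∩ Ravi ∩ Carol: 15:05-16:15, 16:45-17:55.
Nikolai ∩ Ravi ∩ Carol ∩ Hiro: 15:05-16:15, 16:45-17:55.
Nikolai ∩ Ravi ∩ Carol ∩ Hiro ∩ Tara: 15:05-15:30, 17:10-17:55.
Nikolai ∩ Ravi ∩ Carol ∩ Hiro ∩ Tara ∩ Vera: 15:05-15:30, 17:10-17:55.
The first common window of at least 25 minutes is 15:05-15:30, so the earliest start is 15:05.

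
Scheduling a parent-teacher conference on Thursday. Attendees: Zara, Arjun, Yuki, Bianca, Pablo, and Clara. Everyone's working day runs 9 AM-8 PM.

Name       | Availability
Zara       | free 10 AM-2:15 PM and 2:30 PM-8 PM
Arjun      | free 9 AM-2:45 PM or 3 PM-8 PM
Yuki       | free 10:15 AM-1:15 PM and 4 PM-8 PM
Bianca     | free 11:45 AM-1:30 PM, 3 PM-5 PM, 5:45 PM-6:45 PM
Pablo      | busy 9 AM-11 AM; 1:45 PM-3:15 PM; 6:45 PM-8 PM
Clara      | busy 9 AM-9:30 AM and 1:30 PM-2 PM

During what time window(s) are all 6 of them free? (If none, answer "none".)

11:45-13:15, 16:00-17:00, 17:45-18:45

Zara free: 10:00-14:15, 14:30-20:00.
Arjun free: 09:00-14:45, 15:00-20:00.
Yuki free: 10:15-13:15, 16:00-20:00.
Bianca free: 11:45-13:30, 15:00-17:00, 17:45-18:45.
Pablo free: 11:00-13:45, 15:15-18:45 (invert busy blocks within the working day).
Clara free: 09:30-13:30, 14:00-20:00 (invert busy blocks within the working day).
Zara ∩ Arjun: 10:00-14:15, 14:30-14:45, 15:00-20:00.
Zara ∩ Arjun ∩ Yuki: 10:15-13:15, 16:00-20:00.
Zara ∩ Arjun ∩ Yuki ∩ Bianca: 11:45-13:15, 16:00-17:00, 17:45-18:45.
Zara ∩ Arjun ∩ Yuki ∩ Bianca ∩ Pablo: 11:45-13:15, 16:00-17:00, 17:45-18:45.
Zara ∩ Arjun ∩ Yuki ∩ Bianca ∩ Pablo ∩ Clara: 11:45-13:15, 16:00-17:00, 17:45-18:45.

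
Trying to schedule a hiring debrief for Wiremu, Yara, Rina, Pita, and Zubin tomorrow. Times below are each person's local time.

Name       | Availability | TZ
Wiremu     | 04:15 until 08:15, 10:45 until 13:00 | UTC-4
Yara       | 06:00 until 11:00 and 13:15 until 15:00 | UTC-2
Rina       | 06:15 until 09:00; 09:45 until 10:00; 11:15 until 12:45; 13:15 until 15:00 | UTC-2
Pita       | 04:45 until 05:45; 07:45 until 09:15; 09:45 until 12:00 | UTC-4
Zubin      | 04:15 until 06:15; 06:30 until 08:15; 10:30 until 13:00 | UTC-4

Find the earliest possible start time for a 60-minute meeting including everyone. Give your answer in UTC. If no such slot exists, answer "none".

Wiremu in UTC: 08:15-12:15, 14:45-17:00 (add 4h to convert from UTC-4).
Yara in UTC: 08:00-13:00, 15:15-17:00 (add 2h to convert from UTC-2).
Rina in UTC: 08:15-11:00, 11:45-12:00, 13:15-14:45, 15:15-17:00 (add 2h to convert from UTC-2).
Pita in UTC: 08:45-09:45, 11:45-13:15, 13:45-16:00 (add 4h to convert from UTC-4).
Zubin in UTC: 08:15-10:15, 10:30-12:15, 14:30-17:00 (add 4h to convert from UTC-4).
Wiremu ∩ Yara: 08:15-12:15, 15:15-17:00.
Wiremu ∩ Yara ∩ Rina: 08:15-11:00, 11:45-12:00, 15:15-17:00.
Wiremu ∩ Yara ∩ Rina ∩ Pita: 08:45-09:45, 11:45-12:00, 15:15-16:00.
Wiremu ∩ Yara ∩ Rina ∩ Pita ∩ Zubin: 08:45-09:45, 11:45-12:00, 15:15-16:00.
The first common window of at least 60 minutes is 08:45-09:45, so the earliest start is 08:45.

08:45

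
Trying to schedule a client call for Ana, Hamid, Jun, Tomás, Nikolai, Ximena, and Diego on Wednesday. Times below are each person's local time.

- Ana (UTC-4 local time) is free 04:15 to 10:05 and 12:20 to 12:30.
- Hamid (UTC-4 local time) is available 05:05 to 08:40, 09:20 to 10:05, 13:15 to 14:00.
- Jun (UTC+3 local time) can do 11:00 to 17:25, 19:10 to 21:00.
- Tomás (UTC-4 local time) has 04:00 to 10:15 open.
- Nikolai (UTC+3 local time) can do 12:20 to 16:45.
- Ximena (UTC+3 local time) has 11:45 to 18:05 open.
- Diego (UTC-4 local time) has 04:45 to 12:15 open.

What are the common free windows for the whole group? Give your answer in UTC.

09:20-12:40, 13:20-13:45

Ana in UTC: 08:15-14:05, 16:20-16:30 (add 4h to convert from UTC-4).
Hamid in UTC: 09:05-12:40, 13:20-14:05, 17:15-18:00 (add 4h to convert from UTC-4).
Jun in UTC: 08:00-14:25, 16:10-18:00 (subtract 3h to convert from UTC+3).
Tomás in UTC: 08:00-14:15 (add 4h to convert from UTC-4).
Nikolai in UTC: 09:20-13:45 (subtract 3h to convert from UTC+3).
Ximena in UTC: 08:45-15:05 (subtract 3h to convert from UTC+3).
Diego in UTC: 08:45-16:15 (add 4h to convert from UTC-4).
Ana ∩ Hamid: 09:05-12:40, 13:20-14:05.
Ana ∩ Hamid ∩ Jun: 09:05-12:40, 13:20-14:05.
Ana ∩ Hamid ∩ Jun ∩ Tomás: 09:05-12:40, 13:20-14:05.
Ana ∩ Hamid ∩ Jun ∩ Tomás ∩ Nikolai: 09:20-12:40, 13:20-13:45.
Ana ∩ Hamid ∩ Jun ∩ Tomás ∩ Nikolai ∩ Ximena: 09:20-12:40, 13:20-13:45.
Ana ∩ Hamid ∩ Jun ∩ Tomás ∩ Nikolai ∩ Ximena ∩ Diego: 09:20-12:40, 13:20-13:45.
So the common availability across everyone is 09:20-12:40, 13:20-13:45.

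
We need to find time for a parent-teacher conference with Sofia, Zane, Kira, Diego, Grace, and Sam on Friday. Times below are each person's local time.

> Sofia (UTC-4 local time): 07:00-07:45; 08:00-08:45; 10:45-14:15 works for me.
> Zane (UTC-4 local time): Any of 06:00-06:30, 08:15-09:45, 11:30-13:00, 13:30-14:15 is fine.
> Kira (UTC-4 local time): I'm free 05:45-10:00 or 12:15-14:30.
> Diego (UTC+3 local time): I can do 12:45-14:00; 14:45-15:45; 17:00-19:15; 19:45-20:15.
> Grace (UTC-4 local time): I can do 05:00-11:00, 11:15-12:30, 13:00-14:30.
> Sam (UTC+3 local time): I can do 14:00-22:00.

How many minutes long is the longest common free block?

Sofia in UTC: 11:00-11:45, 12:00-12:45, 14:45-18:15 (add 4h to convert from UTC-4).
Zane in UTC: 10:00-10:30, 12:15-13:45, 15:30-17:00, 17:30-18:15 (add 4h to convert from UTC-4).
Kira in UTC: 09:45-14:00, 16:15-18:30 (add 4h to convert from UTC-4).
Diego in UTC: 09:45-11:00, 11:45-12:45, 14:00-16:15, 16:45-17:15 (subtract 3h to convert from UTC+3).
Grace in UTC: 09:00-15:00, 15:15-16:30, 17:00-18:30 (add 4h to convert from UTC-4).
Sam in UTC: 11:00-19:00 (subtract 3h to convert from UTC+3).
Sofia ∩ Zane: 12:15-12:45, 15:30-17:00, 17:30-18:15.
Sofia ∩ Zane ∩ Kira: 12:15-12:45, 16:15-17:00, 17:30-18:15.
Sofia ∩ Zane ∩ Kira ∩ Diego: 12:15-12:45, 16:45-17:00.
Sofia ∩ Zane ∩ Kira ∩ Diego ∩ Grace: 12:15-12:45.
Sofia ∩ Zane ∩ Kira ∩ Diego ∩ Grace ∩ Sam: 12:15-12:45.
The longest is 12:15-12:45 at 30 minutes.

30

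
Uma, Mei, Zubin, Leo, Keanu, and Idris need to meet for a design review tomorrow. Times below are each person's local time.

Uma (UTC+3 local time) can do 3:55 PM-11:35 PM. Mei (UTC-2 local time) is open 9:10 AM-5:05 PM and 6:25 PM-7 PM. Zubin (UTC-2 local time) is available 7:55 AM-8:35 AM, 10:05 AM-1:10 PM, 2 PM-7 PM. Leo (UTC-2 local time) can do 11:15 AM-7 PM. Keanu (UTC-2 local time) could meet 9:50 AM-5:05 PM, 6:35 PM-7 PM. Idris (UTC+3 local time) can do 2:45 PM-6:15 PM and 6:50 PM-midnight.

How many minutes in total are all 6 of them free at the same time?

300

Uma in UTC: 12:55-20:35 (subtract 3h to convert from UTC+3).
Mei in UTC: 11:10-19:05, 20:25-21:00 (add 2h to convert from UTC-2).
Zubin in UTC: 09:55-10:35, 12:05-15:10, 16:00-21:00 (add 2h to convert from UTC-2).
Leo in UTC: 13:15-21:00 (add 2h to convert from UTC-2).
Keanu in UTC: 11:50-19:05, 20:35-21:00 (add 2h to convert from UTC-2).
Idris in UTC: 11:45-15:15, 15:50-21:00 (subtract 3h to convert from UTC+3).
Uma ∩ Mei: 12:55-19:05, 20:25-20:35.
Uma ∩ Mei ∩ Zubin: 12:55-15:10, 16:00-19:05, 20:25-20:35.
Uma ∩ Mei ∩ Zubin ∩ Leo: 13:15-15:10, 16:00-19:05, 20:25-20:35.
Uma ∩ Mei ∩ Zubin ∩ Leo ∩ Keanu: 13:15-15:10, 16:00-19:05.
Uma ∩ Mei ∩ Zubin ∩ Leo ∩ Keanu ∩ Idris: 13:15-15:10, 16:00-19:05.
Summing the common windows: 115 + 185 = 300 minutes.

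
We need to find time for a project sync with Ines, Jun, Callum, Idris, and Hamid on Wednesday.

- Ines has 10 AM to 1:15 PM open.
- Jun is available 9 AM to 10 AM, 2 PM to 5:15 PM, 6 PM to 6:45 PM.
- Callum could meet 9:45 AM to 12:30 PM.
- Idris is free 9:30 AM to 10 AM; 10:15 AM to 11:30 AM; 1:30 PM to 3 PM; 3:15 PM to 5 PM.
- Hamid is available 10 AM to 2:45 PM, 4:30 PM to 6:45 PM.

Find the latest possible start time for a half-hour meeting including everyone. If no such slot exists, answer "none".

none

Ines ∩ Jun: ∅.
Ines ∩ Jun ∩ Callum: ∅.
Ines ∩ Jun ∩ Callum ∩ Idris: ∅.
Ines ∩ Jun ∩ Callum ∩ Idris ∩ Hamid: ∅.
There is no time when everyone is free.
No common window is at least 30 minutes long.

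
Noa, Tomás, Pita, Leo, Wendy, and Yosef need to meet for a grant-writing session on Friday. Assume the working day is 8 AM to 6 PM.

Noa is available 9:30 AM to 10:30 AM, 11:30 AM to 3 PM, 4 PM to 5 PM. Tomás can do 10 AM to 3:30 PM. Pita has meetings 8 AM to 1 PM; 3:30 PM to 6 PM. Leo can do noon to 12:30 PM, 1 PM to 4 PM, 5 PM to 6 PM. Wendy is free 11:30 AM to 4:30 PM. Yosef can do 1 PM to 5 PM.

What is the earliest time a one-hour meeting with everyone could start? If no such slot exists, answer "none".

Noa free: 09:30-10:30, 11:30-15:00, 16:00-17:00.
Tomás free: 10:00-15:30.
Pita free: 13:00-15:30 (invert busy blocks within the working day).
Leo free: 12:00-12:30, 13:00-16:00, 17:00-18:00.
Wendy free: 11:30-16:30.
Yosef free: 13:00-17:00.
Noa ∩ Tomás: 10:00-10:30, 11:30-15:00.
Noa ∩ Tomás ∩ Pita: 13:00-15:00.
Noa ∩ Tomás ∩ Pita ∩ Leo: 13:00-15:00.
Noa ∩ Tomás ∩ Pita ∩ Leo ∩ Wendy: 13:00-15:00.
Noa ∩ Tomás ∩ Pita ∩ Leo ∩ Wendy ∩ Yosef: 13:00-15:00.
So the common availability across everyone is 13:00-15:00.
The first common window of at least 60 minutes is 13:00-15:00, so the earliest start is 13:00.

13:00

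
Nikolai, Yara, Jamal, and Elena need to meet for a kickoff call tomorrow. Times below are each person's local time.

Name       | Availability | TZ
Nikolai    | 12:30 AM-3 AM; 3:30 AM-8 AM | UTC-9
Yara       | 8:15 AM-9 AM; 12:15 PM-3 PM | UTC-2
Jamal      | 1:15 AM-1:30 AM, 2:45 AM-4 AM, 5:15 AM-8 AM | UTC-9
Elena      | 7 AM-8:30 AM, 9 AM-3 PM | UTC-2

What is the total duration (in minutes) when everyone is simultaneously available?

Nikolai in UTC: 09:30-12:00, 12:30-17:00 (add 9h to convert from UTC-9).
Yara in UTC: 10:15-11:00, 14:15-17:00 (add 2h to convert from UTC-2).
Jamal in UTC: 10:15-10:30, 11:45-13:00, 14:15-17:00 (add 9h to convert from UTC-9).
Elena in UTC: 09:00-10:30, 11:00-17:00 (add 2h to convert from UTC-2).
Nikolai ∩ Yara: 10:15-11:00, 14:15-17:00.
Nikolai ∩ Yara ∩ Jamal: 10:15-10:30, 14:15-17:00.
Nikolai ∩ Yara ∩ Jamal ∩ Elena: 10:15-10:30, 14:15-17:00.
So the common availability across everyone is 10:15-10:30, 14:15-17:00.
Summing the common windows: 15 + 165 = 180 minutes.

180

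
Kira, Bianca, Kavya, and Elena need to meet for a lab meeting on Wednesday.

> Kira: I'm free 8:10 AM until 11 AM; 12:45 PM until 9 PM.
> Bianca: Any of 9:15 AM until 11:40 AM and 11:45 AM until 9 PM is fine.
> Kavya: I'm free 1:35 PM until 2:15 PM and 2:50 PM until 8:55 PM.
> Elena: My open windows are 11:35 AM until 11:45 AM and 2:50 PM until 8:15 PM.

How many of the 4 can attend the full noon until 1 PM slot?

1

Bianca can make the full 12:00-13:00 slot — that's 1.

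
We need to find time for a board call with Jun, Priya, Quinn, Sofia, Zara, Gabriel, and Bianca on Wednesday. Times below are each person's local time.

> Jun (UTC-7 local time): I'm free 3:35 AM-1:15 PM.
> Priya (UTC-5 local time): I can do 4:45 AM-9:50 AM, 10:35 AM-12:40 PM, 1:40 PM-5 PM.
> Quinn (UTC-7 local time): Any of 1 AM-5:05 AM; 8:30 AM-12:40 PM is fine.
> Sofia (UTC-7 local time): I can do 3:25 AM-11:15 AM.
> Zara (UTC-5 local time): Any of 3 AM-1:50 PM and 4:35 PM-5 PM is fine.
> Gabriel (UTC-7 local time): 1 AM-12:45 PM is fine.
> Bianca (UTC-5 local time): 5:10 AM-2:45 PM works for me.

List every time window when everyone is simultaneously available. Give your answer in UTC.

10:35-12:05, 15:35-17:40

Jun in UTC: 10:35-20:15 (add 7h to convert from UTC-7).
Priya in UTC: 09:45-14:50, 15:35-17:40, 18:40-22:00 (add 5h to convert from UTC-5).
Quinn in UTC: 08:00-12:05, 15:30-19:40 (add 7h to convert from UTC-7).
Sofia in UTC: 10:25-18:15 (add 7h to convert from UTC-7).
Zara in UTC: 08:00-18:50, 21:35-22:00 (add 5h to convert from UTC-5).
Gabriel in UTC: 08:00-19:45 (add 7h to convert from UTC-7).
Bianca in UTC: 10:10-19:45 (add 5h to convert from UTC-5).
Jun ∩ Priya: 10:35-14:50, 15:35-17:40, 18:40-20:15.
Jun ∩ Priya ∩ Quinn: 10:35-12:05, 15:35-17:40, 18:40-19:40.
Jun ∩ Priya ∩ Quinn ∩ Sofia: 10:35-12:05, 15:35-17:40.
Jun ∩ Priya ∩ Quinn ∩ Sofia ∩ Zara: 10:35-12:05, 15:35-17:40.
Jun ∩ Priya ∩ Quinn ∩ Sofia ∩ Zara ∩ Gabriel: 10:35-12:05, 15:35-17:40.
Jun ∩ Priya ∩ Quinn ∩ Sofia ∩ Zara ∩ Gabriel ∩ Bianca: 10:35-12:05, 15:35-17:40.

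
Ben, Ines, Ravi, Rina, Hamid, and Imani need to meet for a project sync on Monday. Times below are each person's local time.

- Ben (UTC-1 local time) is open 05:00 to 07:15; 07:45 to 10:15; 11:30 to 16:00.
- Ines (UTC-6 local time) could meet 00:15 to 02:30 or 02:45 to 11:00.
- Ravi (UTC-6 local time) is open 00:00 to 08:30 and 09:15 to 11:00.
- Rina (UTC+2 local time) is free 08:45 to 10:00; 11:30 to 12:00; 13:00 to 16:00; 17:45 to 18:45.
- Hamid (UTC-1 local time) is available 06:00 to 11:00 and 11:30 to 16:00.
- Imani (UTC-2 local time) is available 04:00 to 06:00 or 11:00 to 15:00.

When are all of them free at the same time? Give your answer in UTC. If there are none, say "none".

Ben in UTC: 06:00-08:15, 08:45-11:15, 12:30-17:00 (add 1h to convert from UTC-1).
Ines in UTC: 06:15-08:30, 08:45-17:00 (add 6h to convert from UTC-6).
Ravi in UTC: 06:00-14:30, 15:15-17:00 (add 6h to convert from UTC-6).
Rina in UTC: 06:45-08:00, 09:30-10:00, 11:00-14:00, 15:45-16:45 (subtract 2h to convert from UTC+2).
Hamid in UTC: 07:00-12:00, 12:30-17:00 (add 1h to convert from UTC-1).
Imani in UTC: 06:00-08:00, 13:00-17:00 (add 2h to convert from UTC-2).
Ben ∩ Ines: 06:15-08:15, 08:45-11:15, 12:30-17:00.
Ben ∩ Ines ∩ Ravi: 06:15-08:15, 08:45-11:15, 12:30-14:30, 15:15-17:00.
Ben ∩ Ines ∩ Ravi ∩ Rina: 06:45-08:00, 09:30-10:00, 11:00-11:15, 12:30-14:00, 15:45-16:45.
Ben ∩ Ines ∩ Ravi ∩ Rina ∩ Hamid: 07:00-08:00, 09:30-10:00, 11:00-11:15, 12:30-14:00, 15:45-16:45.
Ben ∩ Ines ∩ Ravi ∩ Rina ∩ Hamid ∩ Imani: 07:00-08:00, 13:00-14:00, 15:45-16:45.
So the common availability across everyone is 07:00-08:00, 13:00-14:00, 15:45-16:45.

07:00-08:00, 13:00-14:00, 15:45-16:45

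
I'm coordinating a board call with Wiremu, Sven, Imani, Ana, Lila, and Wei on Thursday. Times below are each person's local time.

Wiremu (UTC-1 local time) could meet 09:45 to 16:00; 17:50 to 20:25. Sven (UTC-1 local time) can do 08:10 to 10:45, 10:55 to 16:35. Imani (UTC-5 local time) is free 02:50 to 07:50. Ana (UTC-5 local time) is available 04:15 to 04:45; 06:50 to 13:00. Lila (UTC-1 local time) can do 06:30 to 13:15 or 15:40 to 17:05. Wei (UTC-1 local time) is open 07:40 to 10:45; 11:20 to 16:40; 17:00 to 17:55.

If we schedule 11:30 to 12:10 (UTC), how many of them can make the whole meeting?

3

Wiremu in UTC: 10:45-17:00, 18:50-21:25 (add 1h to convert from UTC-1).
Sven in UTC: 09:10-11:45, 11:55-17:35 (add 1h to convert from UTC-1).
Imani in UTC: 07:50-12:50 (add 5h to convert from UTC-5).
Ana in UTC: 09:15-09:45, 11:50-18:00 (add 5h to convert from UTC-5).
Lila in UTC: 07:30-14:15, 16:40-18:05 (add 1h to convert from UTC-1).
Wei in UTC: 08:40-11:45, 12:20-17:40, 18:00-18:55 (add 1h to convert from UTC-1).
Wiremu, Imani, and Lila can make the full 11:30-12:10 slot — that's 3.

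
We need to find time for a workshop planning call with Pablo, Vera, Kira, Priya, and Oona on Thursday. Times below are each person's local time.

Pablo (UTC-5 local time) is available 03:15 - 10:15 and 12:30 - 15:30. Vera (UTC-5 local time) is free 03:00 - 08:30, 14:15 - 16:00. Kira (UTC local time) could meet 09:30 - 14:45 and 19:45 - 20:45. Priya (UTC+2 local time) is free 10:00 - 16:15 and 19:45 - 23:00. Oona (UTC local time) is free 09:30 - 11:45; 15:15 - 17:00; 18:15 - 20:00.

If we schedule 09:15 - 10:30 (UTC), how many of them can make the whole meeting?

3

Pablo in UTC: 08:15-15:15, 17:30-20:30 (add 5h to convert from UTC-5).
Vera in UTC: 08:00-13:30, 19:15-21:00 (add 5h to convert from UTC-5).
Kira in UTC: 09:30-14:45, 19:45-20:45.
Priya in UTC: 08:00-14:15, 17:45-21:00 (subtract 2h to convert from UTC+2).
Oona in UTC: 09:30-11:45, 15:15-17:00, 18:15-20:00.
Pablo, Vera, and Priya can make the full 09:15-10:30 slot — that's 3.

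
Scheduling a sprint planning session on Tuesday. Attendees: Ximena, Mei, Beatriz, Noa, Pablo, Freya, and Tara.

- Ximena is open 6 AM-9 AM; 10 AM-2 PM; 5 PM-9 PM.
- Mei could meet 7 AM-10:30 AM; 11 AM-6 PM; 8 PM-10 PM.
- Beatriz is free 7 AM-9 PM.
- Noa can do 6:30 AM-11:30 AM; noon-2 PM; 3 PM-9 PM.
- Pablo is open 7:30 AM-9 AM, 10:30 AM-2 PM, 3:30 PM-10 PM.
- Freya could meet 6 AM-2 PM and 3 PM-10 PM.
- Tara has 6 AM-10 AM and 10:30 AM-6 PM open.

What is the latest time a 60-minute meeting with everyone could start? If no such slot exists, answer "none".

17:00

Ximena ∩ Mei: 07:00-09:00, 10:00-10:30, 11:00-14:00, 17:00-18:00, 20:00-21:00.
Ximena ∩ Mei ∩ Beatriz: 07:00-09:00, 10:00-10:30, 11:00-14:00, 17:00-18:00, 20:00-21:00.
Ximena ∩ Mei ∩ Beatriz ∩ Noa: 07:00-09:00, 10:00-10:30, 11:00-11:30, 12:00-14:00, 17:00-18:00, 20:00-21:00.
Ximena ∩ Mei ∩ Beatriz ∩ Noa ∩ Pablo: 07:30-09:00, 11:00-11:30, 12:00-14:00, 17:00-18:00, 20:00-21:00.
Ximena ∩ Mei ∩ Beatriz ∩ Noa ∩ Pablo ∩ Freya: 07:30-09:00, 11:00-11:30, 12:00-14:00, 17:00-18:00, 20:00-21:00.
Ximena ∩ Mei ∩ Beatriz ∩ Noa ∩ Pablo ∩ Freya ∩ Tara: 07:30-09:00, 11:00-11:30, 12:00-14:00, 17:00-18:00.
Those are the intersection windows.
The last common window of at least 60 minutes is 17:00-18:00; a 60-minute meeting can start as late as 17:00 and still end by 18:00.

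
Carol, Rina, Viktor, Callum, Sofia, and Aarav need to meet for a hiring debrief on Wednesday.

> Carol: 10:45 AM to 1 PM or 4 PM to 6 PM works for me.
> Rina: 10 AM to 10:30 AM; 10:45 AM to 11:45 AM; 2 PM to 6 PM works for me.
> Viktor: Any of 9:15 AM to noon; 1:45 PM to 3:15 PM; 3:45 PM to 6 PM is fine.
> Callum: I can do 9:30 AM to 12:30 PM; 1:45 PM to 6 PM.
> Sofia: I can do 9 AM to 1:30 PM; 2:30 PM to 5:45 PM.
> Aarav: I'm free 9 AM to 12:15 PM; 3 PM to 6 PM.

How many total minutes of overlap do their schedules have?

165

Carol ∩ Rina: 10:45-11:45, 16:00-18:00.
Carol ∩ Rina ∩ Viktor: 10:45-11:45, 16:00-18:00.
Carol ∩ Rina ∩ Viktor ∩ Callum: 10:45-11:45, 16:00-18:00.
Carol ∩ Rina ∩ Viktor ∩ Callum ∩ Sofia: 10:45-11:45, 16:00-17:45.
Carol ∩ Rina ∩ Viktor ∩ Callum ∩ Sofia ∩ Aarav: 10:45-11:45, 16:00-17:45.
Summing the common windows: 60 + 105 = 165 minutes.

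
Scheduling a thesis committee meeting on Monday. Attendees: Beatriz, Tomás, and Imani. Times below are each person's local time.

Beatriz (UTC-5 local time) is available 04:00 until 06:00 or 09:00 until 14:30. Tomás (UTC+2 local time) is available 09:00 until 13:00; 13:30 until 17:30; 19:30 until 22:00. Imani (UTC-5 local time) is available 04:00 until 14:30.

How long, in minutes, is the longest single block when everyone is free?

120

Beatriz in UTC: 09:00-11:00, 14:00-19:30 (add 5h to convert from UTC-5).
Tomás in UTC: 07:00-11:00, 11:30-15:30, 17:30-20:00 (subtract 2h to convert from UTC+2).
Imani in UTC: 09:00-19:30 (add 5h to convert from UTC-5).
Beatriz ∩ Tomás: 09:00-11:00, 14:00-15:30, 17:30-19:30.
Beatriz ∩ Tomás ∩ Imani: 09:00-11:00, 14:00-15:30, 17:30-19:30.
The longest is 09:00-11:00 at 120 minutes.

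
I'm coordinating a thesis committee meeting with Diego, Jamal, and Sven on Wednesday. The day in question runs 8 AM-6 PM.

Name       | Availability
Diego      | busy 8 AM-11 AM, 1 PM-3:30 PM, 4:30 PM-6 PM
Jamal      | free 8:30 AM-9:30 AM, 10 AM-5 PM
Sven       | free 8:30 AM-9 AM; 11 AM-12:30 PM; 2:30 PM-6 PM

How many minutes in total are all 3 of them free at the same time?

Diego free: 11:00-13:00, 15:30-16:30 (invert busy blocks within the working day).
Jamal free: 08:30-09:30, 10:00-17:00.
Sven free: 08:30-09:00, 11:00-12:30, 14:30-18:00.
Diego ∩ Jamal: 11:00-13:00, 15:30-16:30.
Diego ∩ Jamal ∩ Sven: 11:00-12:30, 15:30-16:30.
Those are the intersection windows.
Summing the common windows: 90 + 60 = 150 minutes.

150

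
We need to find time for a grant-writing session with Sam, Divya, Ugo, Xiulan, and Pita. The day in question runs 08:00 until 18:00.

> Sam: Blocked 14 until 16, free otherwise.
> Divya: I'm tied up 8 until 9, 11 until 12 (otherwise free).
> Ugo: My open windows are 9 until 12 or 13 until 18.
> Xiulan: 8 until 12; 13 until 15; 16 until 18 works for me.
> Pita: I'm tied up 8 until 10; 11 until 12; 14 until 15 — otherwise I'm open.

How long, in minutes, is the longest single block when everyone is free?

120

Sam free: 08:00-14:00, 16:00-18:00 (invert busy blocks within the working day).
Divya free: 09:00-11:00, 12:00-18:00 (invert busy blocks within the working day).
Ugo free: 09:00-12:00, 13:00-18:00.
Xiulan free: 08:00-12:00, 13:00-15:00, 16:00-18:00.
Pita free: 10:00-11:00, 12:00-14:00, 15:00-18:00 (invert busy blocks within the working day).
Sam ∩ Divya: 09:00-11:00, 12:00-14:00, 16:00-18:00.
Sam ∩ Divya ∩ Ugo: 09:00-11:00, 13:00-14:00, 16:00-18:00.
Sam ∩ Divya ∩ Ugo ∩ Xiulan: 09:00-11:00, 13:00-14:00, 16:00-18:00.
Sam ∩ Divya ∩ Ugo ∩ Xiulan ∩ Pita: 10:00-11:00, 13:00-14:00, 16:00-18:00.
The longest is 16:00-18:00 at 120 minutes.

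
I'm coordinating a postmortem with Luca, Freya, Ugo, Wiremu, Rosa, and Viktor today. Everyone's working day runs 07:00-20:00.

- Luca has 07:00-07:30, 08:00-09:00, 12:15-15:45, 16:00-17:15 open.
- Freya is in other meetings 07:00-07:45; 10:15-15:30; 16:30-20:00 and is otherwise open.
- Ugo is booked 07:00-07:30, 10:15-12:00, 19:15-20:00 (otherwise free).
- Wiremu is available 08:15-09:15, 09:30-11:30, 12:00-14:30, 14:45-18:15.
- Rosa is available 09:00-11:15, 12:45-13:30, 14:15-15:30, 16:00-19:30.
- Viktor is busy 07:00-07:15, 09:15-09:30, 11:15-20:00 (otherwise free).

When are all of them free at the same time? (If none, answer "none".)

Luca free: 07:00-07:30, 08:00-09:00, 12:15-15:45, 16:00-17:15.
Freya free: 07:45-10:15, 15:30-16:30 (invert busy blocks within the working day).
Ugo free: 07:30-10:15, 12:00-19:15 (invert busy blocks within the working day).
Wiremu free: 08:15-09:15, 09:30-11:30, 12:00-14:30, 14:45-18:15.
Rosa free: 09:00-11:15, 12:45-13:30, 14:15-15:30, 16:00-19:30.
Viktor free: 07:15-09:15, 09:30-11:15 (invert busy blocks within the working day).
Luca ∩ Freya: 08:00-09:00, 15:30-15:45, 16:00-16:30.
Luca ∩ Freya ∩ Ugo: 08:00-09:00, 15:30-15:45, 16:00-16:30.
Luca ∩ Freya ∩ Ugo ∩ Wiremu: 08:15-09:00, 15:30-15:45, 16:00-16:30.
Luca ∩ Freya ∩ Ugo ∩ Wiremu ∩ Rosa: 16:00-16:30.
Luca ∩ Freya ∩ Ugo ∩ Wiremu ∩ Rosa ∩ Viktor: ∅.
There is no time when everyone is free.

none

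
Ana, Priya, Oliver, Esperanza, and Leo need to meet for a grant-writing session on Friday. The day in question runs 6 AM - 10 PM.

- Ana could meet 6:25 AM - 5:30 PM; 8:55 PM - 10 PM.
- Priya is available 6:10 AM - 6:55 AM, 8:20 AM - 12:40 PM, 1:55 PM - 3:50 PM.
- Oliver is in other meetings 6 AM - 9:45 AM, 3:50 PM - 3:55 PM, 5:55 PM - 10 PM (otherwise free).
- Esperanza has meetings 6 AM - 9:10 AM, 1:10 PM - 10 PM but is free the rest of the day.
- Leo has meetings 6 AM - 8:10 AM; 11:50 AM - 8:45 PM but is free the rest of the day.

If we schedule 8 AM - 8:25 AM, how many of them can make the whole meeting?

Ana free: 06:25-17:30, 20:55-22:00.
Priya free: 06:10-06:55, 08:20-12:40, 13:55-15:50.
Oliver free: 09:45-15:50, 15:55-17:55 (invert busy blocks within the working day).
Esperanza free: 09:10-13:10 (invert busy blocks within the working day).
Leo free: 08:10-11:50, 20:45-22:00 (invert busy blocks within the working day).
Ana can make the full 08:00-08:25 slot — that's 1.

1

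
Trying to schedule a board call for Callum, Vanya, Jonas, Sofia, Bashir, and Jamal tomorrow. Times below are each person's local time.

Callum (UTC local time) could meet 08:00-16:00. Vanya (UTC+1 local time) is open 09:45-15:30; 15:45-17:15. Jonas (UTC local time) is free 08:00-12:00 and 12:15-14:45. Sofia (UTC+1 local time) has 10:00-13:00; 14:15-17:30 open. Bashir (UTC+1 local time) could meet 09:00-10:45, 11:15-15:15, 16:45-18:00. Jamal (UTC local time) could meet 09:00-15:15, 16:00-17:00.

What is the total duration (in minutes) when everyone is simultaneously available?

Callum in UTC: 08:00-16:00.
Vanya in UTC: 08:45-14:30, 14:45-16:15 (subtract 1h to convert from UTC+1).
Jonas in UTC: 08:00-12:00, 12:15-14:45.
Sofia in UTC: 09:00-12:00, 13:15-16:30 (subtract 1h to convert from UTC+1).
Bashir in UTC: 08:00-09:45, 10:15-14:15, 15:45-17:00 (subtract 1h to convert from UTC+1).
Jamal in UTC: 09:00-15:15, 16:00-17:00.
Callum ∩ Vanya: 08:45-14:30, 14:45-16:00.
Callum ∩ Vanya ∩ Jonas: 08:45-12:00, 12:15-14:30.
Callum ∩ Vanya ∩ Jonas ∩ Sofia: 09:00-12:00, 13:15-14:30.
Callum ∩ Vanya ∩ Jonas ∩ Sofia ∩ Bashir: 09:00-09:45, 10:15-12:00, 13:15-14:15.
Callum ∩ Vanya ∩ Jonas ∩ Sofia ∩ Bashir ∩ Jamal: 09:00-09:45, 10:15-12:00, 13:15-14:15.
So the common availability across everyone is 09:00-09:45, 10:15-12:00, 13:15-14:15.
Summing the common windows: 45 + 105 + 60 = 210 minutes.

210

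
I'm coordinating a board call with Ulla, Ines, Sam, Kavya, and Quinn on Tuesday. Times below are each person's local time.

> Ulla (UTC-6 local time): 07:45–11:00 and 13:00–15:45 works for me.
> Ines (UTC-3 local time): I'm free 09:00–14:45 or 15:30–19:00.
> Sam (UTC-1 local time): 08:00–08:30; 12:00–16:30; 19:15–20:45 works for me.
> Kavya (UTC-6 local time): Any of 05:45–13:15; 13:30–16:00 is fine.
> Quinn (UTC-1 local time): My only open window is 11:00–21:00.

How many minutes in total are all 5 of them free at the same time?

285

Ulla in UTC: 13:45-17:00, 19:00-21:45 (add 6h to convert from UTC-6).
Ines in UTC: 12:00-17:45, 18:30-22:00 (add 3h to convert from UTC-3).
Sam in UTC: 09:00-09:30, 13:00-17:30, 20:15-21:45 (add 1h to convert from UTC-1).
Kavya in UTC: 11:45-19:15, 19:30-22:00 (add 6h to convert from UTC-6).
Quinn in UTC: 12:00-22:00 (add 1h to convert from UTC-1).
Ulla ∩ Ines: 13:45-17:00, 19:00-21:45.
Ulla ∩ Ines ∩ Sam: 13:45-17:00, 20:15-21:45.
Ulla ∩ Ines ∩ Sam ∩ Kavya: 13:45-17:00, 20:15-21:45.
Ulla ∩ Ines ∩ Sam ∩ Kavya ∩ Quinn: 13:45-17:00, 20:15-21:45.
Summing the common windows: 195 + 90 = 285 minutes.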